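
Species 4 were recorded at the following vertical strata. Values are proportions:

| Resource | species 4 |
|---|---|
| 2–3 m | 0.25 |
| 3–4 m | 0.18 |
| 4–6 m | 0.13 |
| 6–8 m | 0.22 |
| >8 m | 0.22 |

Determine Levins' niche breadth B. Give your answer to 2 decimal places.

Σpᵢ² = 0.25² + 0.18² + 0.13² + 0.22² + 0.22² = 0.0625 + 0.0324 + 0.0169 + 0.0484 + 0.0484 = 0.2086
B = 1 / 0.2086 = 4.7939

4.79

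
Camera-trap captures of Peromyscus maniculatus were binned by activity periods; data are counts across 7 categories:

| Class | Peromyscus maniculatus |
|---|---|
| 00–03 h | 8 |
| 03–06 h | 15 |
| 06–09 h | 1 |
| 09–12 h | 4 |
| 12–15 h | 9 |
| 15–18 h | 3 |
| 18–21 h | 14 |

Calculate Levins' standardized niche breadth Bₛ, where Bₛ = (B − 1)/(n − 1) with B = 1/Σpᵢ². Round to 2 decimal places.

0.65

Proportions for Peromyscus maniculatus (n=54): 8/54=0.1481, 15/54=0.2778, 1/54=0.0185, 4/54=0.0741, 9/54=0.1667, 3/54=0.0556, 14/54=0.2593
Σpᵢ² = 0.1481² + 0.2778² + 0.0185² + 0.0741² + 0.1667² + 0.0556² + 0.2593² = 0.021934 + 0.077173 + 0.000342 + 0.005491 + 0.027789 + 0.003091 + 0.067236 = 0.203056
B = 1 / 0.203056 = 4.9247
Bₛ = (B − 1)/(n − 1) = (4.9247 − 1)/(7 − 1) = 3.9247/6 = 0.6541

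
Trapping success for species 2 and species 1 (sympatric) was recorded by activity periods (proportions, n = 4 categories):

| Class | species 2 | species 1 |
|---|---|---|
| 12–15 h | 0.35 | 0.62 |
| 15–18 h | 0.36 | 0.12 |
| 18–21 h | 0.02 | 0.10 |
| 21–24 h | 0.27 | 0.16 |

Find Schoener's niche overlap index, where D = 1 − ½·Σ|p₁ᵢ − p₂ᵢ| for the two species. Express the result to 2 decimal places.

Σ|p₁ᵢ − p₂ᵢ| = 0.27 + 0.24 + 0.08 + 0.11 = 0.70
D = 1 − ½ × 0.70 = 1 − 0.350 = 0.6500

0.65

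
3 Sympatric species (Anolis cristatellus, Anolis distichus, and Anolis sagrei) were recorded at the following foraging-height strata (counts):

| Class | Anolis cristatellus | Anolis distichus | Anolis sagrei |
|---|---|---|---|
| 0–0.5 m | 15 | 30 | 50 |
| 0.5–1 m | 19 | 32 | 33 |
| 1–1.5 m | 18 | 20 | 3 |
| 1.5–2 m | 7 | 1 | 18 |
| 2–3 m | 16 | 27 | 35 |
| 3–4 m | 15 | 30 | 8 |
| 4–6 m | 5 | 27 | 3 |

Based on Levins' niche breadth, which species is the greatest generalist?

Proportions for Anolis cristatellus (n=95): 15/95=0.1579, 19/95=0.2000, 18/95=0.1895, 7/95=0.0737, 16/95=0.1684, 15/95=0.1579, 5/95=0.0526
Proportions for Anolis distichus (n=167): 30/167=0.1796, 32/167=0.1916, 20/167=0.1198, 1/167=0.0060, 27/167=0.1617, 30/167=0.1796, 27/167=0.1617
Proportions for Anolis sagrei (n=150): 50/150=0.3333, 33/150=0.2200, 3/150=0.0200, 18/150=0.1200, 35/150=0.2333, 8/150=0.0533, 3/150=0.0200
Σp_crisᵢ² = 0.1579² + 0.2000² + 0.1895² + 0.0737² + 0.1684² + 0.1579² + 0.0526² = 0.024932 + 0.040000 + 0.035910 + 0.005432 + 0.028359 + 0.024932 + 0.002767 = 0.162332
B_cris = 1 / 0.162332 = 6.1602
Σp_distᵢ² = 0.1796² + 0.1916² + 0.1198² + 0.0060² + 0.1617² + 0.1796² + 0.1617² = 0.032256 + 0.036711 + 0.014352 + 0.000036 + 0.026147 + 0.032256 + 0.026147 = 0.167905
B_dist = 1 / 0.167905 = 5.9557
Σp_sagrᵢ² = 0.3333² + 0.2200² + 0.0200² + 0.1200² + 0.2333² + 0.0533² + 0.0200² = 0.111089 + 0.048400 + 0.000400 + 0.014400 + 0.054429 + 0.002841 + 0.000400 = 0.231959
B_sagr = 1 / 0.231959 = 4.3111
Highest B → broadest niche (most generalist): Anolis cristatellus (B = 6.16).

Anolis cristatellus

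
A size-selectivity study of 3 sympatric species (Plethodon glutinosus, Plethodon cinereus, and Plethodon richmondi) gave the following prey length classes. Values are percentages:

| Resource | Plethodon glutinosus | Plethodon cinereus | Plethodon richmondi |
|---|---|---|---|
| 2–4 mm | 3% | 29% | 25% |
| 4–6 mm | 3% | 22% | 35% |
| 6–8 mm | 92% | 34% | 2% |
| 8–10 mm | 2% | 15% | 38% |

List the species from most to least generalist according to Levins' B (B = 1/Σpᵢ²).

Convert percentages to proportions (divide by 100).
Σp_glutᵢ² = 0.03² + 0.03² + 0.92² + 0.02² = 0.0009 + 0.0009 + 0.8464 + 0.0004 = 0.8486
B_glut = 1 / 0.8486 = 1.1784
Σp_cineᵢ² = 0.29² + 0.22² + 0.34² + 0.15² = 0.0841 + 0.0484 + 0.1156 + 0.0225 = 0.2706
B_cine = 1 / 0.2706 = 3.6955
Σp_richᵢ² = 0.25² + 0.35² + 0.02² + 0.38² = 0.0625 + 0.1225 + 0.0004 + 0.1444 = 0.3298
B_rich = 1 / 0.3298 = 3.0321
Ranking by B (broadest → narrowest): Plethodon cinereus (3.70) > Plethodon richmondi (3.03) > Plethodon glutinosus (1.18)

Plethodon cinereus > Plethodon richmondi > Plethodon glutinosus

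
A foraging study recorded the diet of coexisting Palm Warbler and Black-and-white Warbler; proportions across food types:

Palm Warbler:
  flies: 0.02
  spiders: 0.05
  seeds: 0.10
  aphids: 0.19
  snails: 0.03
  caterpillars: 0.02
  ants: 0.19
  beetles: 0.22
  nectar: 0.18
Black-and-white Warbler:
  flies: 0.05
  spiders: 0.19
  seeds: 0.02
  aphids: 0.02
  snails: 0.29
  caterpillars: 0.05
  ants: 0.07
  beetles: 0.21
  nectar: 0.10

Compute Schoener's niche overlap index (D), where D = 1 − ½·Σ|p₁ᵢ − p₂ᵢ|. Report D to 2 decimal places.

Σ|p₁ᵢ − p₂ᵢ| = 0.03 + 0.14 + 0.08 + 0.17 + 0.26 + 0.03 + 0.12 + 0.01 + 0.08 = 0.92
D = 1 − ½ × 0.92 = 1 − 0.460 = 0.5400

0.54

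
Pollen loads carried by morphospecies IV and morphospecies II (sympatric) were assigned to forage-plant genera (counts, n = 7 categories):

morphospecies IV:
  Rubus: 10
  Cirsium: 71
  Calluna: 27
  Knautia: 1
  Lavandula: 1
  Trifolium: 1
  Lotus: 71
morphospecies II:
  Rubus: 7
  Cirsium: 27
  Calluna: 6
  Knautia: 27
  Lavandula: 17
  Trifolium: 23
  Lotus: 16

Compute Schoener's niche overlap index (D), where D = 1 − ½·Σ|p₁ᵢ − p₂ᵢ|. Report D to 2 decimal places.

Proportions for morphospecies IV (n=182): 10/182=0.0549, 71/182=0.3901, 27/182=0.1484, 1/182=0.0055, 1/182=0.0055, 1/182=0.0055, 71/182=0.3901
Proportions for morphospecies II (n=123): 7/123=0.0569, 27/123=0.2195, 6/123=0.0488, 27/123=0.2195, 17/123=0.1382, 23/123=0.1870, 16/123=0.1301
Σ|p₁ᵢ − p₂ᵢ| = 0.0020 + 0.1706 + 0.0996 + 0.2140 + 0.1327 + 0.1815 + 0.2600 = 1.0604
D = 1 − ½ × 1.0604 = 1 − 0.53020 = 0.46980

0.47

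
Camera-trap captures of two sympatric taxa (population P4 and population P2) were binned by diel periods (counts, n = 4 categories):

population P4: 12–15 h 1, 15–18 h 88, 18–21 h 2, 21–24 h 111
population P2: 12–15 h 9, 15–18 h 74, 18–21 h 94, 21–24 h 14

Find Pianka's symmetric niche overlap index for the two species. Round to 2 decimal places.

Proportions for population P4 (n=202): 1/202=0.0050, 88/202=0.4356, 2/202=0.0099, 111/202=0.5495
Proportions for population P2 (n=191): 9/191=0.0471, 74/191=0.3874, 94/191=0.4921, 14/191=0.0733
Σ p₁ᵢp₂ᵢ = 0.000236 + 0.168751 + 0.004872 + 0.040278 = 0.214137
Σp_1ᵢ² = 0.0050² + 0.4356² + 0.0099² + 0.5495² = 0.000025 + 0.189747 + 0.000098 + 0.301950 = 0.491820
Σp_2ᵢ² = 0.0471² + 0.3874² + 0.4921² + 0.0733² = 0.002218 + 0.150079 + 0.242162 + 0.005373 = 0.399832
O = 0.214137 / √(0.491820 × 0.399832) = 0.214137 / 0.4434471 = 0.4829

0.48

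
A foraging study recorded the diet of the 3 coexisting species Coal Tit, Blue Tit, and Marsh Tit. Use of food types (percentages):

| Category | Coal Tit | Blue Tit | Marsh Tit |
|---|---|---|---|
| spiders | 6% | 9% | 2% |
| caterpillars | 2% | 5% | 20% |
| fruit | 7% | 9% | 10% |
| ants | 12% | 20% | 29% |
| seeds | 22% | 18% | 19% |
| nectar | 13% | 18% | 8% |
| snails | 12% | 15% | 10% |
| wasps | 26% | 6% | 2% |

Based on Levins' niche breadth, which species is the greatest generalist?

Blue Tit

Convert percentages to proportions (divide by 100).
Σp_Coalᵢ² = 0.06² + 0.02² + 0.07² + 0.12² + 0.22² + 0.13² + 0.12² + 0.26² = 0.0036 + 0.0004 + 0.0049 + 0.0144 + 0.0484 + 0.0169 + 0.0144 + 0.0676 = 0.1706
B_Coal = 1 / 0.1706 = 5.8617
Σp_Blueᵢ² = 0.09² + 0.05² + 0.09² + 0.20² + 0.18² + 0.18² + 0.15² + 0.06² = 0.0081 + 0.0025 + 0.0081 + 0.0400 + 0.0324 + 0.0324 + 0.0225 + 0.0036 = 0.1496
B_Blue = 1 / 0.1496 = 6.6845
Σp_Marsᵢ² = 0.02² + 0.20² + 0.10² + 0.29² + 0.19² + 0.08² + 0.10² + 0.02² = 0.0004 + 0.0400 + 0.0100 + 0.0841 + 0.0361 + 0.0064 + 0.0100 + 0.0004 = 0.1874
B_Mars = 1 / 0.1874 = 5.3362
Highest B → broadest niche (most generalist): Blue Tit (B = 6.68).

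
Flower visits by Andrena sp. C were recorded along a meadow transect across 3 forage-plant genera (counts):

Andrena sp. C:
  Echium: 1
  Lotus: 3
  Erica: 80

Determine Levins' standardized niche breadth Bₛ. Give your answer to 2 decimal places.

0.05

Proportions for Andrena sp. C (n=84): 1/84=0.0119, 3/84=0.0357, 80/84=0.9524
Σpᵢ² = 0.0119² + 0.0357² + 0.9524² = 0.000142 + 0.001274 + 0.907066 = 0.908482
B = 1 / 0.908482 = 1.1007
Bₛ = (B − 1)/(n − 1) = (1.1007 − 1)/(3 − 1) = 0.1007/2 = 0.0504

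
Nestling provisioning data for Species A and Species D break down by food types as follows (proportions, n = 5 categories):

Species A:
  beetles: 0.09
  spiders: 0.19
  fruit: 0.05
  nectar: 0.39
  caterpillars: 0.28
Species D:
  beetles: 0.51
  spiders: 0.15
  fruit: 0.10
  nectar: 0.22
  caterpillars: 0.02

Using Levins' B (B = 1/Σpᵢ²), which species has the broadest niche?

Species A

Σp_Aᵢ² = 0.09² + 0.19² + 0.05² + 0.39² + 0.28² = 0.0081 + 0.0361 + 0.0025 + 0.1521 + 0.0784 = 0.2772
B_A = 1 / 0.2772 = 3.6075
Σp_Dᵢ² = 0.51² + 0.15² + 0.10² + 0.22² + 0.02² = 0.2601 + 0.0225 + 0.0100 + 0.0484 + 0.0004 = 0.3414
B_D = 1 / 0.3414 = 2.9291
Highest B → broadest niche (most generalist): Species A (B = 3.61).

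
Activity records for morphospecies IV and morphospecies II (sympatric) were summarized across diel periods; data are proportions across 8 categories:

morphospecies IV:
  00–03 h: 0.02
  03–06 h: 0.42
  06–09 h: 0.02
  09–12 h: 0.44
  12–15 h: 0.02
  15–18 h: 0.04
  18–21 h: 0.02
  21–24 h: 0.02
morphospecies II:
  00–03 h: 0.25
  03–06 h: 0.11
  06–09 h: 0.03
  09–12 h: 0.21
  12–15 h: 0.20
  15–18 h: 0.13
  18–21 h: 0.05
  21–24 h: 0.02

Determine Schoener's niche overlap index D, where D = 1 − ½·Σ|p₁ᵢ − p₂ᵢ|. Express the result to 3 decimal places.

Σ|p₁ᵢ − p₂ᵢ| = 0.23 + 0.31 + 0.01 + 0.23 + 0.18 + 0.09 + 0.03 + 0.00 = 1.08
D = 1 − ½ × 1.08 = 1 − 0.540 = 0.46000

0.460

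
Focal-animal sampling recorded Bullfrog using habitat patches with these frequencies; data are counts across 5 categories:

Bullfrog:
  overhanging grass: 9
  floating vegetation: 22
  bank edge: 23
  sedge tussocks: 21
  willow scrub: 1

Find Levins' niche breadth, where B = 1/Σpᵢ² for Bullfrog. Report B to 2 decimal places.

3.76

Proportions for Bullfrog (n=76): 9/76=0.1184, 22/76=0.2895, 23/76=0.3026, 21/76=0.2763, 1/76=0.0132
Σpᵢ² = 0.1184² + 0.2895² + 0.3026² + 0.2763² + 0.0132² = 0.014019 + 0.083810 + 0.091567 + 0.076342 + 0.000174 = 0.265912
B = 1 / 0.265912 = 3.7606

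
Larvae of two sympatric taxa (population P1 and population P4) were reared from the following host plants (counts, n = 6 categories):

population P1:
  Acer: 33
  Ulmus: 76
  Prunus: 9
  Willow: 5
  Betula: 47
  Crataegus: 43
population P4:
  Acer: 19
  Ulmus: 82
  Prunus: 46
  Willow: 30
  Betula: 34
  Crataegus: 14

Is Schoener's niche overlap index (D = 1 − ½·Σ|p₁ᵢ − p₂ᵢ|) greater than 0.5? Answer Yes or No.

Yes

Proportions for population P1 (n=213): 33/213=0.1549, 76/213=0.3568, 9/213=0.0423, 5/213=0.0235, 47/213=0.2207, 43/213=0.2019
Proportions for population P4 (n=225): 19/225=0.0844, 82/225=0.3644, 46/225=0.2044, 30/225=0.1333, 34/225=0.1511, 14/225=0.0622
Σ|p₁ᵢ − p₂ᵢ| = 0.0705 + 0.0076 + 0.1621 + 0.1098 + 0.0696 + 0.1397 = 0.5593
D = 1 − ½ × 0.5593 = 1 − 0.27965 = 0.72035
D = 0.72035 > 0.5 → Yes.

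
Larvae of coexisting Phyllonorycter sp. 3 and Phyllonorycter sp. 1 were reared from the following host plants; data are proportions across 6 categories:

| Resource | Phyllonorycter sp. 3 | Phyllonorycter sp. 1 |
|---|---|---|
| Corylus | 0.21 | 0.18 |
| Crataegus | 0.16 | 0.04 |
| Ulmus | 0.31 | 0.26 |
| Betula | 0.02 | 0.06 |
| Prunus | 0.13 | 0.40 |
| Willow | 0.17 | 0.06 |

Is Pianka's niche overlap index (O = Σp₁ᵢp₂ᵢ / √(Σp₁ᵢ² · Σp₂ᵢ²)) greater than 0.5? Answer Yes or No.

Σ p₁ᵢp₂ᵢ = 0.0378 + 0.0064 + 0.0806 + 0.0012 + 0.0520 + 0.0102 = 0.1882
Σp_1ᵢ² = 0.21² + 0.16² + 0.31² + 0.02² + 0.13² + 0.17² = 0.0441 + 0.0256 + 0.0961 + 0.0004 + 0.0169 + 0.0289 = 0.2120
Σp_2ᵢ² = 0.18² + 0.04² + 0.26² + 0.06² + 0.40² + 0.06² = 0.0324 + 0.0016 + 0.0676 + 0.0036 + 0.1600 + 0.0036 = 0.2688
O = 0.1882 / √(0.2120 × 0.2688) = 0.1882 / 0.23872 = 0.7884
O = 0.7884 > 0.5 → Yes.

Yes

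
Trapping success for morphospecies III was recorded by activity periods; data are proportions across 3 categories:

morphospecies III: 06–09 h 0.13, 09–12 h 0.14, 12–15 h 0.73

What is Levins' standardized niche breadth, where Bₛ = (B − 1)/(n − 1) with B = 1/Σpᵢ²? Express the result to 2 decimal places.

0.38

Σpᵢ² = 0.13² + 0.14² + 0.73² = 0.0169 + 0.0196 + 0.5329 = 0.5694
B = 1 / 0.5694 = 1.7562
Bₛ = (B − 1)/(n − 1) = (1.7562 − 1)/(3 − 1) = 0.7562/2 = 0.3781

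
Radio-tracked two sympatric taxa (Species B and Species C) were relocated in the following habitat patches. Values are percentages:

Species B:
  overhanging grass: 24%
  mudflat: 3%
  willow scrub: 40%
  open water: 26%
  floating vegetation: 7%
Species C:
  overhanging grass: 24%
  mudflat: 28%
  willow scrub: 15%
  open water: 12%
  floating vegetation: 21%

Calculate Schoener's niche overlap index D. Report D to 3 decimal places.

Convert percentages to proportions (divide by 100).
Σ|p₁ᵢ − p₂ᵢ| = 0.00 + 0.25 + 0.25 + 0.14 + 0.14 = 0.78
D = 1 − ½ × 0.78 = 1 − 0.390 = 0.61000

0.610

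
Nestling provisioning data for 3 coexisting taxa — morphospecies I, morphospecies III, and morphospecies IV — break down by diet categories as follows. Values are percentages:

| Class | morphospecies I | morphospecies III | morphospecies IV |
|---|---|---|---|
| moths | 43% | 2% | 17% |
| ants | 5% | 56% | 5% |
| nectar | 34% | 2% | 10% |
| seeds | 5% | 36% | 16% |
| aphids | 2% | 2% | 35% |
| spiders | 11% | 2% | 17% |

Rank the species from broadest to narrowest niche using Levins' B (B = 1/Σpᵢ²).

Convert percentages to proportions (divide by 100).
Σp_Iᵢ² = 0.43² + 0.05² + 0.34² + 0.05² + 0.02² + 0.11² = 0.1849 + 0.0025 + 0.1156 + 0.0025 + 0.0004 + 0.0121 = 0.3180
B_I = 1 / 0.3180 = 3.1447
Σp_IIIᵢ² = 0.02² + 0.56² + 0.02² + 0.36² + 0.02² + 0.02² = 0.0004 + 0.3136 + 0.0004 + 0.1296 + 0.0004 + 0.0004 = 0.4448
B_III = 1 / 0.4448 = 2.2482
Σp_IVᵢ² = 0.17² + 0.05² + 0.10² + 0.16² + 0.35² + 0.17² = 0.0289 + 0.0025 + 0.0100 + 0.0256 + 0.1225 + 0.0289 = 0.2184
B_IV = 1 / 0.2184 = 4.5788
Ranking by B (broadest → narrowest): morphospecies IV (4.58) > morphospecies I (3.14) > morphospecies III (2.25)

morphospecies IV > morphospecies I > morphospecies III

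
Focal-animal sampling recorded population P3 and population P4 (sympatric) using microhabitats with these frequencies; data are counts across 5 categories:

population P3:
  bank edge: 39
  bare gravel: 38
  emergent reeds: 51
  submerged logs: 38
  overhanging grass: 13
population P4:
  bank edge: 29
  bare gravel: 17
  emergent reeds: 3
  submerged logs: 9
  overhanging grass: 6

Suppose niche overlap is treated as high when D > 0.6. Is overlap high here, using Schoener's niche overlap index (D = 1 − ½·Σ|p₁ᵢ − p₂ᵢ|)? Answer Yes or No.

Proportions for population P3 (n=179): 39/179=0.2179, 38/179=0.2123, 51/179=0.2849, 38/179=0.2123, 13/179=0.0726
Proportions for population P4 (n=64): 29/64=0.4531, 17/64=0.2656, 3/64=0.0469, 9/64=0.1406, 6/64=0.0938
Σ|p₁ᵢ − p₂ᵢ| = 0.2352 + 0.0533 + 0.2380 + 0.0717 + 0.0212 = 0.6194
D = 1 − ½ × 0.6194 = 1 − 0.30970 = 0.69030
D = 0.69030 > 0.6 → Yes.

Yes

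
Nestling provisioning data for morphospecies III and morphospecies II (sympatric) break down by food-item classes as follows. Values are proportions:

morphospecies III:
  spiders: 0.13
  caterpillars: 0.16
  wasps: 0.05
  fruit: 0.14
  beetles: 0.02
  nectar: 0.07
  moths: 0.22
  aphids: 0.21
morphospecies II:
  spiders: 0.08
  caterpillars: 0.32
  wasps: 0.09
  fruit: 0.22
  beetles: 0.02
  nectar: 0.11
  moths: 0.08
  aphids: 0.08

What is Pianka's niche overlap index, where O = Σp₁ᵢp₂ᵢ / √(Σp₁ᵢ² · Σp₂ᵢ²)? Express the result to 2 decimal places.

Σ p₁ᵢp₂ᵢ = 0.0104 + 0.0512 + 0.0045 + 0.0308 + 0.0004 + 0.0077 + 0.0176 + 0.0168 = 0.1394
Σp_1ᵢ² = 0.13² + 0.16² + 0.05² + 0.14² + 0.02² + 0.07² + 0.22² + 0.21² = 0.0169 + 0.0256 + 0.0025 + 0.0196 + 0.0004 + 0.0049 + 0.0484 + 0.0441 = 0.1624
Σp_2ᵢ² = 0.08² + 0.32² + 0.09² + 0.22² + 0.02² + 0.11² + 0.08² + 0.08² = 0.0064 + 0.1024 + 0.0081 + 0.0484 + 0.0004 + 0.0121 + 0.0064 + 0.0064 = 0.1906
O = 0.1394 / √(0.1624 × 0.1906) = 0.1394 / 0.17594 = 0.7923

0.79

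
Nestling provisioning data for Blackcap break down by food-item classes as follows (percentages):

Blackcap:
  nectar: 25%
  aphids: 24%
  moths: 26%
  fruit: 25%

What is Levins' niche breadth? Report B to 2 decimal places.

Convert percentages to proportions (divide by 100).
Σpᵢ² = 0.25² + 0.24² + 0.26² + 0.25² = 0.0625 + 0.0576 + 0.0676 + 0.0625 = 0.2502
B = 1 / 0.2502 = 3.9968

4.00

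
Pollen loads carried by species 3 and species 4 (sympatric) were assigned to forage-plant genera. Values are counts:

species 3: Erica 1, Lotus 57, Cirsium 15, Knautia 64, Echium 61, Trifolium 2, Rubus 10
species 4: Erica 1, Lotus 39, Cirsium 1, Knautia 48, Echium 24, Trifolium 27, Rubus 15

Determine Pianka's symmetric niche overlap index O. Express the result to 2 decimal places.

Proportions for species 3 (n=210): 1/210=0.0048, 57/210=0.2714, 15/210=0.0714, 64/210=0.3048, 61/210=0.2905, 2/210=0.0095, 10/210=0.0476
Proportions for species 4 (n=155): 1/155=0.0065, 39/155=0.2516, 1/155=0.0065, 48/155=0.3097, 24/155=0.1548, 27/155=0.1742, 15/155=0.0968
Σ p₁ᵢp₂ᵢ = 0.000031 + 0.068284 + 0.000464 + 0.094397 + 0.044969 + 0.001655 + 0.004608 = 0.214408
Σp_1ᵢ² = 0.0048² + 0.2714² + 0.0714² + 0.3048² + 0.2905² + 0.0095² + 0.0476² = 0.000023 + 0.073658 + 0.005098 + 0.092903 + 0.084390 + 0.000090 + 0.002266 = 0.258428
Σp_2ᵢ² = 0.0065² + 0.2516² + 0.0065² + 0.3097² + 0.1548² + 0.1742² + 0.0968² = 0.000042 + 0.063303 + 0.000042 + 0.095914 + 0.023963 + 0.030346 + 0.009370 = 0.222980
O = 0.214408 / √(0.258428 × 0.222980) = 0.214408 / 0.2400506 = 0.8932

0.89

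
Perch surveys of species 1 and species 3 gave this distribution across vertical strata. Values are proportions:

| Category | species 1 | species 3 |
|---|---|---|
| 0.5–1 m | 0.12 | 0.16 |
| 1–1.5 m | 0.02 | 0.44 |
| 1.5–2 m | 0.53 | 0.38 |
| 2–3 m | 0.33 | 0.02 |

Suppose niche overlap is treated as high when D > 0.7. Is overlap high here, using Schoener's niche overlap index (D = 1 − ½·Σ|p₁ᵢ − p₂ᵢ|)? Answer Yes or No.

Σ|p₁ᵢ − p₂ᵢ| = 0.04 + 0.42 + 0.15 + 0.31 = 0.92
D = 1 − ½ × 0.92 = 1 − 0.460 = 0.5400
D = 0.5400 < 0.7 → No.

No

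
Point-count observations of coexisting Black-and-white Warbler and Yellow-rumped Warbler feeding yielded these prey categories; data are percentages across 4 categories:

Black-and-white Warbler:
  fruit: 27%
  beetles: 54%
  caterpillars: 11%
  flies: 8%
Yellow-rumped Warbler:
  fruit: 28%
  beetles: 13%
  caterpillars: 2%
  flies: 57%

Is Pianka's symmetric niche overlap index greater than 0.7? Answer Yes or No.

Convert percentages to proportions (divide by 100).
Σ p₁ᵢp₂ᵢ = 0.0756 + 0.0702 + 0.0022 + 0.0456 = 0.1936
Σp_1ᵢ² = 0.27² + 0.54² + 0.11² + 0.08² = 0.0729 + 0.2916 + 0.0121 + 0.0064 = 0.3830
Σp_2ᵢ² = 0.28² + 0.13² + 0.02² + 0.57² = 0.0784 + 0.0169 + 0.0004 + 0.3249 = 0.4206
O = 0.1936 / √(0.3830 × 0.4206) = 0.1936 / 0.40136 = 0.4824
O = 0.4824 < 0.7 → No.

No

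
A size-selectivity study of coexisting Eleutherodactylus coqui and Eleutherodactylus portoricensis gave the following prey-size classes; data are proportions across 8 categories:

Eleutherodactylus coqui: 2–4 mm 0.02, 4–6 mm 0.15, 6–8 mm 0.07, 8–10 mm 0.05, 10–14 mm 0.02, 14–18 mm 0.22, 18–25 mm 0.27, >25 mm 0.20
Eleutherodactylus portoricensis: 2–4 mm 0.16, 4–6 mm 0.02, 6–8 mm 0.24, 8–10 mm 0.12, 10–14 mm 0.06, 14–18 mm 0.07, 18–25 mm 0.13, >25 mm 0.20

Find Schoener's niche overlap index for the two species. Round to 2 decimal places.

Σ|p₁ᵢ − p₂ᵢ| = 0.14 + 0.13 + 0.17 + 0.07 + 0.04 + 0.15 + 0.14 + 0.00 = 0.84
D = 1 − ½ × 0.84 = 1 − 0.420 = 0.5800

0.58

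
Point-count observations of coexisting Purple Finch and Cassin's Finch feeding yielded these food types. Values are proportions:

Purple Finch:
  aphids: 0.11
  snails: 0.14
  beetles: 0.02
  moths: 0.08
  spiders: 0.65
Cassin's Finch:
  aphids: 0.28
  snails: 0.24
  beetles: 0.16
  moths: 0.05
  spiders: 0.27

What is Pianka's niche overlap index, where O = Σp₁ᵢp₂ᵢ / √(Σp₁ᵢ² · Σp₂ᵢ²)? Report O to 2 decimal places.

0.75

Σ p₁ᵢp₂ᵢ = 0.0308 + 0.0336 + 0.0032 + 0.0040 + 0.1755 = 0.2471
Σp_1ᵢ² = 0.11² + 0.14² + 0.02² + 0.08² + 0.65² = 0.0121 + 0.0196 + 0.0004 + 0.0064 + 0.4225 = 0.4610
Σp_2ᵢ² = 0.28² + 0.24² + 0.16² + 0.05² + 0.27² = 0.0784 + 0.0576 + 0.0256 + 0.0025 + 0.0729 = 0.2370
O = 0.2471 / √(0.4610 × 0.2370) = 0.2471 / 0.33054 = 0.7476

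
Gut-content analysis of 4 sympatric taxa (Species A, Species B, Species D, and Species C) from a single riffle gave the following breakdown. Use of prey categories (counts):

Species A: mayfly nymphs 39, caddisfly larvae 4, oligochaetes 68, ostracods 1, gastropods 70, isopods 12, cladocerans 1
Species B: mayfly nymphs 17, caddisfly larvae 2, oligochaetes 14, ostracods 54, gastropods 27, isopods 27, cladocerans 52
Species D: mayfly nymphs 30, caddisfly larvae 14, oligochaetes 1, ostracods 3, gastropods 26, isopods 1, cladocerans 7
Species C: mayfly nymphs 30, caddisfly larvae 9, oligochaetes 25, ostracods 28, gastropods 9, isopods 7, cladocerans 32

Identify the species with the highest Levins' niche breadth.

Species C

Proportions for Species A (n=195): 39/195=0.2000, 4/195=0.0205, 68/195=0.3487, 1/195=0.0051, 70/195=0.3590, 12/195=0.0615, 1/195=0.0051
Proportions for Species B (n=193): 17/193=0.0881, 2/193=0.0104, 14/193=0.0725, 54/193=0.2798, 27/193=0.1399, 27/193=0.1399, 52/193=0.2694
Proportions for Species D (n=82): 30/82=0.3659, 14/82=0.1707, 1/82=0.0122, 3/82=0.0366, 26/82=0.3171, 1/82=0.0122, 7/82=0.0854
Proportions for Species C (n=140): 30/140=0.2143, 9/140=0.0643, 25/140=0.1786, 28/140=0.2000, 9/140=0.0643, 7/140=0.0500, 32/140=0.2286
Σp_Aᵢ² = 0.2000² + 0.0205² + 0.3487² + 0.0051² + 0.3590² + 0.0615² + 0.0051² = 0.040000 + 0.000420 + 0.121592 + 0.000026 + 0.128881 + 0.003782 + 0.000026 = 0.294727
B_A = 1 / 0.294727 = 3.3930
Σp_Bᵢ² = 0.0881² + 0.0104² + 0.0725² + 0.2798² + 0.1399² + 0.1399² + 0.2694² = 0.007762 + 0.000108 + 0.005256 + 0.078288 + 0.019572 + 0.019572 + 0.072576 = 0.203134
B_B = 1 / 0.203134 = 4.9229
Σp_Dᵢ² = 0.3659² + 0.1707² + 0.0122² + 0.0366² + 0.3171² + 0.0122² + 0.0854² = 0.133883 + 0.029138 + 0.000149 + 0.001340 + 0.100552 + 0.000149 + 0.007293 = 0.272504
B_D = 1 / 0.272504 = 3.6697
Σp_Cᵢ² = 0.2143² + 0.0643² + 0.1786² + 0.2000² + 0.0643² + 0.0500² + 0.2286² = 0.045924 + 0.004134 + 0.031898 + 0.040000 + 0.004134 + 0.002500 + 0.052258 = 0.180848
B_C = 1 / 0.180848 = 5.5295
Highest B → broadest niche (most generalist): Species C (B = 5.53).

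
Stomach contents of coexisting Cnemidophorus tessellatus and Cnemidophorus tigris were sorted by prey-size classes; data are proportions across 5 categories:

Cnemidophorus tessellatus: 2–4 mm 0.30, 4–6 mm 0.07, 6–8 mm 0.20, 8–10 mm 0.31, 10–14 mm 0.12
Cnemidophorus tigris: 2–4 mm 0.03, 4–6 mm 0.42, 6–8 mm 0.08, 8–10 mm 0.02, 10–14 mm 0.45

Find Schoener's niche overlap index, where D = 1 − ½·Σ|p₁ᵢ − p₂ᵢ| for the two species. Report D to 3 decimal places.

0.320

Σ|p₁ᵢ − p₂ᵢ| = 0.27 + 0.35 + 0.12 + 0.29 + 0.33 = 1.36
D = 1 − ½ × 1.36 = 1 − 0.680 = 0.32000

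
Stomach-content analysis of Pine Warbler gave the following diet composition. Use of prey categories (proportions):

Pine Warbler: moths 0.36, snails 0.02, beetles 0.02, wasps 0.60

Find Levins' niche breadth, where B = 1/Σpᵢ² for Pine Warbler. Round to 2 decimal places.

Σpᵢ² = 0.36² + 0.02² + 0.02² + 0.60² = 0.1296 + 0.0004 + 0.0004 + 0.3600 = 0.4904
B = 1 / 0.4904 = 2.0392

2.04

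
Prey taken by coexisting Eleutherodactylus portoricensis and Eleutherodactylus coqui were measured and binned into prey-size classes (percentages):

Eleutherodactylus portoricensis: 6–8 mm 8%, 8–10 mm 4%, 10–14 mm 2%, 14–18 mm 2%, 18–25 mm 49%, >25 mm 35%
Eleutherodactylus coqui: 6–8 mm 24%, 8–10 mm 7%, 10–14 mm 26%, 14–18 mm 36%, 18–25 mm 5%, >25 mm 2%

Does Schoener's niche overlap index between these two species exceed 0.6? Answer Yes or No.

No

Convert percentages to proportions (divide by 100).
Σ|p₁ᵢ − p₂ᵢ| = 0.16 + 0.03 + 0.24 + 0.34 + 0.44 + 0.33 = 1.54
D = 1 − ½ × 1.54 = 1 − 0.770 = 0.2300
D = 0.2300 < 0.6 → No.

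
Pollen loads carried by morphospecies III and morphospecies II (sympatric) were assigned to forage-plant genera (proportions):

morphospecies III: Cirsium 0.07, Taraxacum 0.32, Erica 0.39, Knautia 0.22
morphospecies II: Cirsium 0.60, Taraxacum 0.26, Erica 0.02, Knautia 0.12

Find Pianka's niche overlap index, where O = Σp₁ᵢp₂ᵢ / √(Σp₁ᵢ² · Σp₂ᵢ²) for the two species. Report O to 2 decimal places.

Σ p₁ᵢp₂ᵢ = 0.0420 + 0.0832 + 0.0078 + 0.0264 = 0.1594
Σp_1ᵢ² = 0.07² + 0.32² + 0.39² + 0.22² = 0.0049 + 0.1024 + 0.1521 + 0.0484 = 0.3078
Σp_2ᵢ² = 0.60² + 0.26² + 0.02² + 0.12² = 0.3600 + 0.0676 + 0.0004 + 0.0144 = 0.4424
O = 0.1594 / √(0.3078 × 0.4424) = 0.1594 / 0.36901 = 0.4320

0.43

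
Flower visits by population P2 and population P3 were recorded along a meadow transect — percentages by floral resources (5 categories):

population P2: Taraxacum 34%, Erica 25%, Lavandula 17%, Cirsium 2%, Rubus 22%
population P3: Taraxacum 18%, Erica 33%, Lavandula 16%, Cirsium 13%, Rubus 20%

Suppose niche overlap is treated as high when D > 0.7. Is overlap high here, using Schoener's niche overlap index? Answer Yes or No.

Yes

Convert percentages to proportions (divide by 100).
Σ|p₁ᵢ − p₂ᵢ| = 0.16 + 0.08 + 0.01 + 0.11 + 0.02 = 0.38
D = 1 − ½ × 0.38 = 1 − 0.190 = 0.8100
D = 0.8100 > 0.7 → Yes.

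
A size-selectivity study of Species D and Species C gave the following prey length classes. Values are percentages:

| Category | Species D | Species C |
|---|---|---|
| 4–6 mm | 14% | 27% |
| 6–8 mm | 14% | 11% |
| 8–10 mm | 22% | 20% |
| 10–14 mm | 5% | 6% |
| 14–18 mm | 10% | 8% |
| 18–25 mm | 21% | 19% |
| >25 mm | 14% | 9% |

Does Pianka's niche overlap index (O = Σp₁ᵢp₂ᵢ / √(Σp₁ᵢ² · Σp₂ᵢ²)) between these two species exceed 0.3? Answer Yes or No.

Yes

Convert percentages to proportions (divide by 100).
Σ p₁ᵢp₂ᵢ = 0.0378 + 0.0154 + 0.0440 + 0.0030 + 0.0080 + 0.0399 + 0.0126 = 0.1607
Σp_1ᵢ² = 0.14² + 0.14² + 0.22² + 0.05² + 0.10² + 0.21² + 0.14² = 0.0196 + 0.0196 + 0.0484 + 0.0025 + 0.0100 + 0.0441 + 0.0196 = 0.1638
Σp_2ᵢ² = 0.27² + 0.11² + 0.20² + 0.06² + 0.08² + 0.19² + 0.09² = 0.0729 + 0.0121 + 0.0400 + 0.0036 + 0.0064 + 0.0361 + 0.0081 = 0.1792
O = 0.1607 / √(0.1638 × 0.1792) = 0.1607 / 0.17133 = 0.9380
O = 0.9380 > 0.3 → Yes.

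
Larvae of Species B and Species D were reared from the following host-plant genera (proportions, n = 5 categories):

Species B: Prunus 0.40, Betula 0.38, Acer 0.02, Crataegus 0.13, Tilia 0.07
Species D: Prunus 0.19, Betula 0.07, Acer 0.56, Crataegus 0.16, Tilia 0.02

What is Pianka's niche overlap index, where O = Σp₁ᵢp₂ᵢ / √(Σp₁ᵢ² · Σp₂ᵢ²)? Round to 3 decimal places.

0.386

Σ p₁ᵢp₂ᵢ = 0.0760 + 0.0266 + 0.0112 + 0.0208 + 0.0014 = 0.1360
Σp_1ᵢ² = 0.40² + 0.38² + 0.02² + 0.13² + 0.07² = 0.1600 + 0.1444 + 0.0004 + 0.0169 + 0.0049 = 0.3266
Σp_2ᵢ² = 0.19² + 0.07² + 0.56² + 0.16² + 0.02² = 0.0361 + 0.0049 + 0.3136 + 0.0256 + 0.0004 = 0.3806
O = 0.1360 / √(0.3266 × 0.3806) = 0.1360 / 0.352568 = 0.38574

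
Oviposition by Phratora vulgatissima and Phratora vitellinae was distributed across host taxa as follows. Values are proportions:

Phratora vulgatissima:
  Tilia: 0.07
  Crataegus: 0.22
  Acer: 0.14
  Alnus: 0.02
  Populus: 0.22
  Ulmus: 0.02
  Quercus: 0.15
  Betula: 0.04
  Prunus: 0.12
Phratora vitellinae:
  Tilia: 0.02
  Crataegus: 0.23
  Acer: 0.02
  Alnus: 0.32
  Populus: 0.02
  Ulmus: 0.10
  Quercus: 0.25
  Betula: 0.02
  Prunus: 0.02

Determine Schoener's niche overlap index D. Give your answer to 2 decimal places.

Σ|p₁ᵢ − p₂ᵢ| = 0.05 + 0.01 + 0.12 + 0.30 + 0.20 + 0.08 + 0.10 + 0.02 + 0.10 = 0.98
D = 1 − ½ × 0.98 = 1 − 0.490 = 0.5100

0.51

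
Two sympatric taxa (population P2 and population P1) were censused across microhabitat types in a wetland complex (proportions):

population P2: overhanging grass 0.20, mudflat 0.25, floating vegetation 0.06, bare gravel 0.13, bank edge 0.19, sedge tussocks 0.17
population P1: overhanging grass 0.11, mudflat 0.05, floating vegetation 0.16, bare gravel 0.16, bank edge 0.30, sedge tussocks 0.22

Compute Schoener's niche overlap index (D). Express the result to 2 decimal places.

Σ|p₁ᵢ − p₂ᵢ| = 0.09 + 0.20 + 0.10 + 0.03 + 0.11 + 0.05 = 0.58
D = 1 − ½ × 0.58 = 1 − 0.290 = 0.7100

0.71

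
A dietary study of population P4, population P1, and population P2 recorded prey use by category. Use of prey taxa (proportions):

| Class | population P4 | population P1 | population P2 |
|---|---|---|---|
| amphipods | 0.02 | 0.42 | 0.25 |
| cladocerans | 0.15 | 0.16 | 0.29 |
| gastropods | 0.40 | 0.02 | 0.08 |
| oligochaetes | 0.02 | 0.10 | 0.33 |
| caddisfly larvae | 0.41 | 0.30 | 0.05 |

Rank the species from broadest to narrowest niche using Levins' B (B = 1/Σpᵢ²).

Σp_P4ᵢ² = 0.02² + 0.15² + 0.40² + 0.02² + 0.41² = 0.0004 + 0.0225 + 0.1600 + 0.0004 + 0.1681 = 0.3514
B_P4 = 1 / 0.3514 = 2.8458
Σp_P1ᵢ² = 0.42² + 0.16² + 0.02² + 0.10² + 0.30² = 0.1764 + 0.0256 + 0.0004 + 0.0100 + 0.0900 = 0.3024
B_P1 = 1 / 0.3024 = 3.3069
Σp_P2ᵢ² = 0.25² + 0.29² + 0.08² + 0.33² + 0.05² = 0.0625 + 0.0841 + 0.0064 + 0.1089 + 0.0025 = 0.2644
B_P2 = 1 / 0.2644 = 3.7821
Ranking by B (broadest → narrowest): population P2 (3.78) > population P1 (3.31) > population P4 (2.85)

population P2 > population P1 > population P4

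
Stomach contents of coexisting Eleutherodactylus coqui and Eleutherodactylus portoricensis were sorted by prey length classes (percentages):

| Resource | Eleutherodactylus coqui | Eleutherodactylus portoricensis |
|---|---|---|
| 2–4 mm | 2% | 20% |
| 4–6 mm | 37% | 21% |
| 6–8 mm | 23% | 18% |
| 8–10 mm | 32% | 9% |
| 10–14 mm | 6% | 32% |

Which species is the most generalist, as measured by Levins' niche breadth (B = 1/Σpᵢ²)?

Convert percentages to proportions (divide by 100).
Σp_coquᵢ² = 0.02² + 0.37² + 0.23² + 0.32² + 0.06² = 0.0004 + 0.1369 + 0.0529 + 0.1024 + 0.0036 = 0.2962
B_coqu = 1 / 0.2962 = 3.3761
Σp_portᵢ² = 0.20² + 0.21² + 0.18² + 0.09² + 0.32² = 0.0400 + 0.0441 + 0.0324 + 0.0081 + 0.1024 = 0.2270
B_port = 1 / 0.2270 = 4.4053
Highest B → broadest niche (most generalist): Eleutherodactylus portoricensis (B = 4.41).

Eleutherodactylus portoricensis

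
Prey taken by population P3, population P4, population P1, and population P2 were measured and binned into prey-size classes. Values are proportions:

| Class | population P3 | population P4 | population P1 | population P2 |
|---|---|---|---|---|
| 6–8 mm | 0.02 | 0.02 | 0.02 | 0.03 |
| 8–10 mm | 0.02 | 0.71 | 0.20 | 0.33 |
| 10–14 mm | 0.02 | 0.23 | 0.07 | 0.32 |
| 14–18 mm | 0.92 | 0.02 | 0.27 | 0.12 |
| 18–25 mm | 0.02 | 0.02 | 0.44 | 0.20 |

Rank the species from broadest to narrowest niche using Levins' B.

population P2 > population P1 > population P4 > population P3

Σp_P3ᵢ² = 0.02² + 0.02² + 0.02² + 0.92² + 0.02² = 0.0004 + 0.0004 + 0.0004 + 0.8464 + 0.0004 = 0.8480
B_P3 = 1 / 0.8480 = 1.1792
Σp_P4ᵢ² = 0.02² + 0.71² + 0.23² + 0.02² + 0.02² = 0.0004 + 0.5041 + 0.0529 + 0.0004 + 0.0004 = 0.5582
B_P4 = 1 / 0.5582 = 1.7915
Σp_P1ᵢ² = 0.02² + 0.20² + 0.07² + 0.27² + 0.44² = 0.0004 + 0.0400 + 0.0049 + 0.0729 + 0.1936 = 0.3118
B_P1 = 1 / 0.3118 = 3.2072
Σp_P2ᵢ² = 0.03² + 0.33² + 0.32² + 0.12² + 0.20² = 0.0009 + 0.1089 + 0.1024 + 0.0144 + 0.0400 = 0.2666
B_P2 = 1 / 0.2666 = 3.7509
Ranking by B (broadest → narrowest): population P2 (3.75) > population P1 (3.21) > population P4 (1.79) > population P3 (1.18)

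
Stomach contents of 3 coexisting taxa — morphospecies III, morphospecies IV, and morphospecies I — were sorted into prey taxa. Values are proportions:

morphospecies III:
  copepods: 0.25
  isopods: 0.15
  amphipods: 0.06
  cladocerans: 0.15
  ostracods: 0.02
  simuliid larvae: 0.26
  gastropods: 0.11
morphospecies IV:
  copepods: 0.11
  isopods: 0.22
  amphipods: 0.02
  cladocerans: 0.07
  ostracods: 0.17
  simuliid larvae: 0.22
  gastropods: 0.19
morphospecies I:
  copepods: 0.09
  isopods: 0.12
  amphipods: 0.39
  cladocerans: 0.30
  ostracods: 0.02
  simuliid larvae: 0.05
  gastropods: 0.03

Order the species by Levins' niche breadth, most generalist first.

morphospecies IV > morphospecies III > morphospecies I

Σp_IIIᵢ² = 0.25² + 0.15² + 0.06² + 0.15² + 0.02² + 0.26² + 0.11² = 0.0625 + 0.0225 + 0.0036 + 0.0225 + 0.0004 + 0.0676 + 0.0121 = 0.1912
B_III = 1 / 0.1912 = 5.2301
Σp_IVᵢ² = 0.11² + 0.22² + 0.02² + 0.07² + 0.17² + 0.22² + 0.19² = 0.0121 + 0.0484 + 0.0004 + 0.0049 + 0.0289 + 0.0484 + 0.0361 = 0.1792
B_IV = 1 / 0.1792 = 5.5804
Σp_Iᵢ² = 0.09² + 0.12² + 0.39² + 0.30² + 0.02² + 0.05² + 0.03² = 0.0081 + 0.0144 + 0.1521 + 0.0900 + 0.0004 + 0.0025 + 0.0009 = 0.2684
B_I = 1 / 0.2684 = 3.7258
Ranking by B (broadest → narrowest): morphospecies IV (5.58) > morphospecies III (5.23) > morphospecies I (3.73)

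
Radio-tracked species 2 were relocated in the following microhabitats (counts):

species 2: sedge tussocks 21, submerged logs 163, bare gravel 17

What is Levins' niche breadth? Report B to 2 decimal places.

1.48

Proportions for species 2 (n=201): 21/201=0.1045, 163/201=0.8109, 17/201=0.0846
Σpᵢ² = 0.1045² + 0.8109² + 0.0846² = 0.010920 + 0.657559 + 0.007157 = 0.675636
B = 1 / 0.675636 = 1.4801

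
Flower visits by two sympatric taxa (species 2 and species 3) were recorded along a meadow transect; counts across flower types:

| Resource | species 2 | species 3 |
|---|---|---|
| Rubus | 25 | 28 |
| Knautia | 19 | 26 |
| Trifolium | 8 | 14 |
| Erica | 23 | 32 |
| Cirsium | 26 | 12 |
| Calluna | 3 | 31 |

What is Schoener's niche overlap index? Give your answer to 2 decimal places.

Proportions for species 2 (n=104): 25/104=0.2404, 19/104=0.1827, 8/104=0.0769, 23/104=0.2212, 26/104=0.2500, 3/104=0.0288
Proportions for species 3 (n=143): 28/143=0.1958, 26/143=0.1818, 14/143=0.0979, 32/143=0.2238, 12/143=0.0839, 31/143=0.2168
Σ|p₁ᵢ − p₂ᵢ| = 0.0446 + 0.0009 + 0.0210 + 0.0026 + 0.1661 + 0.1880 = 0.4232
D = 1 − ½ × 0.4232 = 1 − 0.21160 = 0.78840

0.79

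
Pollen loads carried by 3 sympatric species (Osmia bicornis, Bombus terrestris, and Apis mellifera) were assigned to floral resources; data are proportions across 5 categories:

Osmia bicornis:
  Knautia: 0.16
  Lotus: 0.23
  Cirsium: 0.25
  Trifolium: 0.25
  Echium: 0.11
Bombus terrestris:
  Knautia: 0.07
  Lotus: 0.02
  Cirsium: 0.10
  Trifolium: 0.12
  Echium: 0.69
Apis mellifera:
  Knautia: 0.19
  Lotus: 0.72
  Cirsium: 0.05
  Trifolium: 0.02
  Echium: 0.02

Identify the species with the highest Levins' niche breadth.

Σp_bicoᵢ² = 0.16² + 0.23² + 0.25² + 0.25² + 0.11² = 0.0256 + 0.0529 + 0.0625 + 0.0625 + 0.0121 = 0.2156
B_bico = 1 / 0.2156 = 4.6382
Σp_terrᵢ² = 0.07² + 0.02² + 0.10² + 0.12² + 0.69² = 0.0049 + 0.0004 + 0.0100 + 0.0144 + 0.4761 = 0.5058
B_terr = 1 / 0.5058 = 1.9771
Σp_mellᵢ² = 0.19² + 0.72² + 0.05² + 0.02² + 0.02² = 0.0361 + 0.5184 + 0.0025 + 0.0004 + 0.0004 = 0.5578
B_mell = 1 / 0.5578 = 1.7928
Highest B → broadest niche (most generalist): Osmia bicornis (B = 4.64).

Osmia bicornis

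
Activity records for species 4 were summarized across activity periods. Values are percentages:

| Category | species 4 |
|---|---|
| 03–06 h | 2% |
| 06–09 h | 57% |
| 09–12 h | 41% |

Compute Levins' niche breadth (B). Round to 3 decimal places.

2.027

Convert percentages to proportions (divide by 100).
Σpᵢ² = 0.02² + 0.57² + 0.41² = 0.0004 + 0.3249 + 0.1681 = 0.4934
B = 1 / 0.4934 = 2.02675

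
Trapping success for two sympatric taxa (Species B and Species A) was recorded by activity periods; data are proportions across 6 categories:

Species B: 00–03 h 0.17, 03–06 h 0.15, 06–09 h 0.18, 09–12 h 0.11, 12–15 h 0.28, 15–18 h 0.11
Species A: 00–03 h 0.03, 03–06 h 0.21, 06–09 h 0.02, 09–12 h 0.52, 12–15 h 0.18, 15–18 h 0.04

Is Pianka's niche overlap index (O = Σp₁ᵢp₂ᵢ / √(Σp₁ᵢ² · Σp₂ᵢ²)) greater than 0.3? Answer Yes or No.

Yes

Σ p₁ᵢp₂ᵢ = 0.0051 + 0.0315 + 0.0036 + 0.0572 + 0.0504 + 0.0044 = 0.1522
Σp_1ᵢ² = 0.17² + 0.15² + 0.18² + 0.11² + 0.28² + 0.11² = 0.0289 + 0.0225 + 0.0324 + 0.0121 + 0.0784 + 0.0121 = 0.1864
Σp_2ᵢ² = 0.03² + 0.21² + 0.02² + 0.52² + 0.18² + 0.04² = 0.0009 + 0.0441 + 0.0004 + 0.2704 + 0.0324 + 0.0016 = 0.3498
O = 0.1522 / √(0.1864 × 0.3498) = 0.1522 / 0.25535 = 0.5960
O = 0.5960 > 0.3 → Yes.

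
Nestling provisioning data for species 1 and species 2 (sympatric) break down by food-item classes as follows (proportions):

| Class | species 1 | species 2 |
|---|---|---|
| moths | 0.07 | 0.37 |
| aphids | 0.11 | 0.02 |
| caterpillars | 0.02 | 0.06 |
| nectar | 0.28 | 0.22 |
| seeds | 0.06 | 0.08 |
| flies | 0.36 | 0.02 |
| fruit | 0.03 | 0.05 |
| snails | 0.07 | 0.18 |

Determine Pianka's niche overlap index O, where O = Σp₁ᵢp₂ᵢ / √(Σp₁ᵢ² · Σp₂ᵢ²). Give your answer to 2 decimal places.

Σ p₁ᵢp₂ᵢ = 0.0259 + 0.0022 + 0.0012 + 0.0616 + 0.0048 + 0.0072 + 0.0015 + 0.0126 = 0.1170
Σp_1ᵢ² = 0.07² + 0.11² + 0.02² + 0.28² + 0.06² + 0.36² + 0.03² + 0.07² = 0.0049 + 0.0121 + 0.0004 + 0.0784 + 0.0036 + 0.1296 + 0.0009 + 0.0049 = 0.2348
Σp_2ᵢ² = 0.37² + 0.02² + 0.06² + 0.22² + 0.08² + 0.02² + 0.05² + 0.18² = 0.1369 + 0.0004 + 0.0036 + 0.0484 + 0.0064 + 0.0004 + 0.0025 + 0.0324 = 0.2310
O = 0.1170 / √(0.2348 × 0.2310) = 0.1170 / 0.23289 = 0.5024

0.50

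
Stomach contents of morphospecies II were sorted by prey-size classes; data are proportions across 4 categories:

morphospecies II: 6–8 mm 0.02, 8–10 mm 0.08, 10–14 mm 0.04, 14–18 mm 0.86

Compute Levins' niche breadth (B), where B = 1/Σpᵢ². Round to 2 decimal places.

1.34

Σpᵢ² = 0.02² + 0.08² + 0.04² + 0.86² = 0.0004 + 0.0064 + 0.0016 + 0.7396 = 0.7480
B = 1 / 0.7480 = 1.3369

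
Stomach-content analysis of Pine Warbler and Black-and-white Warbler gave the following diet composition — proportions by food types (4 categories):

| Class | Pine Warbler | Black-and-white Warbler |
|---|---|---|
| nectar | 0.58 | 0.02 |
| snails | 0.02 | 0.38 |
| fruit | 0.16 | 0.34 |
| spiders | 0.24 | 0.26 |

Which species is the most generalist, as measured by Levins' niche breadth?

Σp_Pineᵢ² = 0.58² + 0.02² + 0.16² + 0.24² = 0.3364 + 0.0004 + 0.0256 + 0.0576 = 0.4200
B_Pine = 1 / 0.4200 = 2.3810
Σp_Blacᵢ² = 0.02² + 0.38² + 0.34² + 0.26² = 0.0004 + 0.1444 + 0.1156 + 0.0676 = 0.3280
B_Blac = 1 / 0.3280 = 3.0488
Highest B → broadest niche (most generalist): Black-and-white Warbler (B = 3.05).

Black-and-white Warbler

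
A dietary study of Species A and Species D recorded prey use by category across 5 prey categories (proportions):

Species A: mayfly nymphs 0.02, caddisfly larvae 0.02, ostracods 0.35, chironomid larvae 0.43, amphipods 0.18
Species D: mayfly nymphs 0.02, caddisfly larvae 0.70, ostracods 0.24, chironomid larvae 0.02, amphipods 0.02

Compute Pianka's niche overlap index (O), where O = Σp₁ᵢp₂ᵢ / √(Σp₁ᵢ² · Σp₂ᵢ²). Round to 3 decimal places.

0.256

Σ p₁ᵢp₂ᵢ = 0.0004 + 0.0140 + 0.0840 + 0.0086 + 0.0036 = 0.1106
Σp_1ᵢ² = 0.02² + 0.02² + 0.35² + 0.43² + 0.18² = 0.0004 + 0.0004 + 0.1225 + 0.1849 + 0.0324 = 0.3406
Σp_2ᵢ² = 0.02² + 0.70² + 0.24² + 0.02² + 0.02² = 0.0004 + 0.4900 + 0.0576 + 0.0004 + 0.0004 = 0.5488
O = 0.1106 / √(0.3406 × 0.5488) = 0.1106 / 0.432344 = 0.25581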